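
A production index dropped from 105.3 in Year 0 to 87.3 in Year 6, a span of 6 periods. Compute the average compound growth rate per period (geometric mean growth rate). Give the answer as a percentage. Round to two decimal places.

Growth factor = (87.3/105.3)^(1/6) = (0.829060)^(1/6) = 0.969239
Growth rate = 0.969239 − 1 = -0.030761 = -3.0761%

-3.08%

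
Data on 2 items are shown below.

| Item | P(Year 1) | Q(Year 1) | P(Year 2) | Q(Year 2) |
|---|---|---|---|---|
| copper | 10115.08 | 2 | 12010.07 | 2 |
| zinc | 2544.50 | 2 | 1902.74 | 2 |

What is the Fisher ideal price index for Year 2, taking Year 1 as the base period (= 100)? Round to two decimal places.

109.90

Laspeyres component (base-period weights):
ΣP(Year 2)Q(Year 1) = 12010.07×2 + 1902.74×2 = 24020.14 + 3805.48 = 27825.62
ΣP(Year 1)Q(Year 1) = 10115.08×2 + 2544.50×2 = 20230.16 + 5089 = 25319.16
L = 27825.62 / 25319.16 × 100 = 109.8995
Paasche component (current-period weights):
ΣP(Year 2)Q(Year 2) = 12010.07×2 + 1902.74×2 = 24020.14 + 3805.48 = 27825.62
ΣP(Year 1)Q(Year 2) = 10115.08×2 + 2544.50×2 = 20230.16 + 5089 = 25319.16
P = 27825.62 / 25319.16 × 100 = 109.8995
Fisher = √(L × P) = √(109.8995 × 109.8995) = 109.8995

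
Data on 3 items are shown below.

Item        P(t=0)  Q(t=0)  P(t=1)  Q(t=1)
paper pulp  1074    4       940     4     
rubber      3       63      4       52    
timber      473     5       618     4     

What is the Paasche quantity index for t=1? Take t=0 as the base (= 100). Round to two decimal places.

90.68

Paasche quantity index uses current-period prices as weights.
ΣP(t=1)·Q(t=1) = 940×4 + 4×52 + 618×4 = 3760 + 208 + 2472 = 6440
ΣP(t=1)·Q(t=0) = 940×4 + 4×63 + 618×5 = 3760 + 252 + 3090 = 7102
Index = 6440 / 7102 × 100 = 90.6787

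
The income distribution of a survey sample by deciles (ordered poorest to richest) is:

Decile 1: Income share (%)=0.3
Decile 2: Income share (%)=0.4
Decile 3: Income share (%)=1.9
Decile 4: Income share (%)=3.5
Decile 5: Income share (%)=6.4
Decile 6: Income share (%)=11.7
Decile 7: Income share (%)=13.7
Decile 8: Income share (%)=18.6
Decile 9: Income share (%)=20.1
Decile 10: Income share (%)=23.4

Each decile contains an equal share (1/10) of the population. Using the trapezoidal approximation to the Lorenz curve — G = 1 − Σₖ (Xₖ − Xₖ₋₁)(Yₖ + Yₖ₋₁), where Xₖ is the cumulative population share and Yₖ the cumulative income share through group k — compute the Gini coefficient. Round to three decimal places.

Cumulative income shares Yₖ: 0.0030, 0.0070, 0.0260, 0.0610, 0.1250, 0.2420, 0.3790, 0.5650, 0.7660, 1.0000
Σ (Xₖ−Xₖ₋₁)(Yₖ+Yₖ₋₁) = (1/10)(0.0030+0.0000) + (1/10)(0.0070+0.0030) + (1/10)(0.0260+0.0070) + (1/10)(0.0610+0.0260) + (1/10)(0.1250+0.0610) + (1/10)(0.2420+0.1250) + (1/10)(0.3790+0.2420) + (1/10)(0.5650+0.3790) + (1/10)(0.7660+0.5650) + (1/10)(1.0000+0.7660)
  = 0.0003 + 0.0010 + 0.0033 + 0.0087 + 0.0186 + 0.0367 + 0.0621 + 0.0944 + 0.1331 + 0.1766 = 0.5348
G = 1 − 0.5348 = 0.4652

0.465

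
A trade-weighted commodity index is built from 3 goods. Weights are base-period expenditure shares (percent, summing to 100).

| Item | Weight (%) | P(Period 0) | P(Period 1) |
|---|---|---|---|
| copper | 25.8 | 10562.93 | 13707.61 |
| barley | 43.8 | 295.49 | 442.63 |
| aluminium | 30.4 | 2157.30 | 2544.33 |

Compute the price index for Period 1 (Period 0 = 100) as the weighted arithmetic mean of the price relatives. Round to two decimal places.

copper: 25.8 × (13707.61/10562.93) = 25.8 × 1.297709 = 33.4809
barley: 43.8 × (442.63/295.49) = 43.8 × 1.497953 = 65.6103
aluminium: 30.4 × (2544.33/2157.30) = 30.4 × 1.179405 = 35.8539
Index = Σ wᵢ·(p₁ᵢ/p₀ᵢ) = 33.4809 + 65.6103 + 35.8539 = 134.9451

134.95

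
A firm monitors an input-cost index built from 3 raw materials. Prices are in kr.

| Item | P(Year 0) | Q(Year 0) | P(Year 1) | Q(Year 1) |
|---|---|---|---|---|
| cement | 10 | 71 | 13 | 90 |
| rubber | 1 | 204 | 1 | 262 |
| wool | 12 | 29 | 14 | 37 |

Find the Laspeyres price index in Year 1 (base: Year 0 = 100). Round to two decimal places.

Laspeyres price index uses base-period quantities as weights.
ΣP(Year 1)·Q(Year 0) = 13×71 + 1×204 + 14×29 = 923 + 204 + 406 = 1533
ΣP(Year 0)·Q(Year 0) = 10×71 + 1×204 + 12×29 = 710 + 204 + 348 = 1262
Index = 1533 / 1262 × 100 = 121.4739

121.47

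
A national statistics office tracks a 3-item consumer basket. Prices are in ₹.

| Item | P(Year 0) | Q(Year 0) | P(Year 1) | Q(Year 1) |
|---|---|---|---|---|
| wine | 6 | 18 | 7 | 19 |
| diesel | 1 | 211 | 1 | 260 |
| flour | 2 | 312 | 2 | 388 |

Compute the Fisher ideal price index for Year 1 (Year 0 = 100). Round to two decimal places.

Laspeyres component (base-period weights):
ΣP(Year 1)Q(Year 0) = 7×18 + 1×211 + 2×312 = 126 + 211 + 624 = 961
ΣP(Year 0)Q(Year 0) = 6×18 + 1×211 + 2×312 = 108 + 211 + 624 = 943
L = 961 / 943 × 100 = 101.9088
Paasche component (current-period weights):
ΣP(Year 1)Q(Year 1) = 7×19 + 1×260 + 2×388 = 133 + 260 + 776 = 1169
ΣP(Year 0)Q(Year 1) = 6×19 + 1×260 + 2×388 = 114 + 260 + 776 = 1150
P = 1169 / 1150 × 100 = 101.6522
Fisher = √(L × P) = √(101.9088 × 101.6522) = 101.7804

101.78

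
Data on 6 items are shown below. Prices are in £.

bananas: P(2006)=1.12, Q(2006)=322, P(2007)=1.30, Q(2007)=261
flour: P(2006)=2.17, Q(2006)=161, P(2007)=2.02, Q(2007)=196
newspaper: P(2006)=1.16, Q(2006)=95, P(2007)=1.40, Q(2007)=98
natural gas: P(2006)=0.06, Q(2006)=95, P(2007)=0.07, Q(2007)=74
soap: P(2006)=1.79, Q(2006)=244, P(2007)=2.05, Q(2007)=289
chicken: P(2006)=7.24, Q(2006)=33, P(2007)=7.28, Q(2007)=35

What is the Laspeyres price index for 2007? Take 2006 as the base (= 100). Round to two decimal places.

108.15

Laspeyres price index uses base-period quantities as weights.
ΣP(2007)·Q(2006) = 1.30×322 + 2.02×161 + 1.40×95 + 0.07×95 + 2.05×244 + 7.28×33 = 418.6 + 325.22 + 133 + 6.65 + 500.2 + 240.24 = 1623.91
ΣP(2006)·Q(2006) = 1.12×322 + 2.17×161 + 1.16×95 + 0.06×95 + 1.79×244 + 7.24×33 = 360.64 + 349.37 + 110.2 + 5.7 + 436.76 + 238.92 = 1501.59
Index = 1623.91 / 1501.59 × 100 = 108.1460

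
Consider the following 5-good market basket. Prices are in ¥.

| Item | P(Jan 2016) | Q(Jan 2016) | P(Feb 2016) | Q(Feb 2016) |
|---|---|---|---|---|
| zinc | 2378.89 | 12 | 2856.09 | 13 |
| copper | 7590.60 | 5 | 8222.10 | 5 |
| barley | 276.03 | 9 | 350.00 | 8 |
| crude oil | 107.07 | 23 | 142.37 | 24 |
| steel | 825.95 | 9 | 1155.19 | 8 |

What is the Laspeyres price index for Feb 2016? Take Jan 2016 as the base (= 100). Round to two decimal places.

116.89

Laspeyres price index uses base-period quantities as weights.
ΣP(Feb 2016)·Q(Jan 2016) = 2856.09×12 + 8222.10×5 + 350.00×9 + 142.37×23 + 1155.19×9 = 34273.08 + 41110.5 + 3150 + 3274.51 + 10396.71 = 92204.8
ΣP(Jan 2016)·Q(Jan 2016) = 2378.89×12 + 7590.60×5 + 276.03×9 + 107.07×23 + 825.95×9 = 28546.68 + 37953 + 2484.27 + 2462.61 + 7433.55 = 78880.11
Index = 92204.8 / 78880.11 × 100 = 116.8923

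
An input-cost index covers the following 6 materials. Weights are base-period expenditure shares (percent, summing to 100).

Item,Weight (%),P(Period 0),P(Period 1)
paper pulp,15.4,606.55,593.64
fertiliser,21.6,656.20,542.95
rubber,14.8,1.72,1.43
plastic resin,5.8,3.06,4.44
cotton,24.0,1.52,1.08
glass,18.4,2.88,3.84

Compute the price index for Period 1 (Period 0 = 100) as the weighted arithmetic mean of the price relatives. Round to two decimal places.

paper pulp: 15.4 × (593.64/606.55) = 15.4 × 0.978716 = 15.0722
fertiliser: 21.6 × (542.95/656.20) = 21.6 × 0.827415 = 17.8722
rubber: 14.8 × (1.43/1.72) = 14.8 × 0.831395 = 12.3047
plastic resin: 5.8 × (4.44/3.06) = 5.8 × 1.450980 = 8.4157
cotton: 24.0 × (1.08/1.52) = 24.0 × 0.710526 = 17.0526
glass: 18.4 × (3.84/2.88) = 18.4 × 1.333333 = 24.5333
Index = Σ wᵢ·(p₁ᵢ/p₀ᵢ) = 15.0722 + 17.8722 + 12.3047 + 8.4157 + 17.0526 + 24.5333 = 95.2507

95.25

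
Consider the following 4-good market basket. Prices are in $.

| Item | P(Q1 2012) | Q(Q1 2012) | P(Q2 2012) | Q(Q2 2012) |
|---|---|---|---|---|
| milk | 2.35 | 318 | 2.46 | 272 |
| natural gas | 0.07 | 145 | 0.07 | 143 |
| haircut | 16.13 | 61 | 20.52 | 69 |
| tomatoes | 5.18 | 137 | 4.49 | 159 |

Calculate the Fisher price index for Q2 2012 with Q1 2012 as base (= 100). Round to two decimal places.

Laspeyres component (base-period weights):
ΣP(Q2 2012)Q(Q1 2012) = 2.46×318 + 0.07×145 + 20.52×61 + 4.49×137 = 782.28 + 10.15 + 1251.72 + 615.13 = 2659.28
ΣP(Q1 2012)Q(Q1 2012) = 2.35×318 + 0.07×145 + 16.13×61 + 5.18×137 = 747.3 + 10.15 + 983.93 + 709.66 = 2451.04
L = 2659.28 / 2451.04 × 100 = 108.4960
Paasche component (current-period weights):
ΣP(Q2 2012)Q(Q2 2012) = 2.46×272 + 0.07×143 + 20.52×69 + 4.49×159 = 669.12 + 10.01 + 1415.88 + 713.91 = 2808.92
ΣP(Q1 2012)Q(Q2 2012) = 2.35×272 + 0.07×143 + 16.13×69 + 5.18×159 = 639.2 + 10.01 + 1112.97 + 823.62 = 2585.8
P = 2808.92 / 2585.8 × 100 = 108.6287
Fisher = √(L × P) = √(108.4960 × 108.6287) = 108.5623

108.56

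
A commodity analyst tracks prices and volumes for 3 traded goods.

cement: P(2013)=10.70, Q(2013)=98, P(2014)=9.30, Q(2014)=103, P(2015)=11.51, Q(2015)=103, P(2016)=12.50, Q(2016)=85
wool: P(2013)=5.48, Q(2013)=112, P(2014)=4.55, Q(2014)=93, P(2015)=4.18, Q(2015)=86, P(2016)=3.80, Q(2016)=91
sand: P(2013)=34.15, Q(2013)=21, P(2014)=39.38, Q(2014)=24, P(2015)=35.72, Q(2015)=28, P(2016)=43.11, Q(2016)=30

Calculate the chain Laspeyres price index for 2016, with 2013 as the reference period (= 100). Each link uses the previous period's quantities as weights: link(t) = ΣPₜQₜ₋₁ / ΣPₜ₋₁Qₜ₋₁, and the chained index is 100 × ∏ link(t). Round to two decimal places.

109.47

Link 2013→2014:
ΣP(2014)Q(2013) = 9.30×98 + 4.55×112 + 39.38×21 = 911.4 + 509.6 + 826.98 = 2247.98
ΣP(2013)Q(2013) = 10.70×98 + 5.48×112 + 34.15×21 = 1048.6 + 613.76 + 717.15 = 2379.51
link = 2247.98/2379.51 = 0.944724
Link 2014→2015:
ΣP(2015)Q(2014) = 11.51×103 + 4.18×93 + 35.72×24 = 1185.53 + 388.74 + 857.28 = 2431.55
ΣP(2014)Q(2014) = 9.30×103 + 4.55×93 + 39.38×24 = 957.9 + 423.15 + 945.12 = 2326.17
link = 2431.55/2326.17 = 1.045302
Link 2015→2016:
ΣP(2016)Q(2015) = 12.50×103 + 3.80×86 + 43.11×28 = 1287.5 + 326.8 + 1207.08 = 2821.38
ΣP(2015)Q(2015) = 11.51×103 + 4.18×86 + 35.72×28 = 1185.53 + 359.48 + 1000.16 = 2545.17
link = 2821.38/2545.17 = 1.108523
Chained index = 100 × 0.944724 × 1.045302 × 1.108523 = 109.4691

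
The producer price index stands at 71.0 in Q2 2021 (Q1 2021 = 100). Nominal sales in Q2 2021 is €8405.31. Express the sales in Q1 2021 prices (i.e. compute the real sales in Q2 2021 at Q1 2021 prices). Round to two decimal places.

11838.46

Real = Nominal ÷ (Index/100) = 8405.31 ÷ (71.0/100)
     = 8405.31 ÷ 0.710 = 11838.4648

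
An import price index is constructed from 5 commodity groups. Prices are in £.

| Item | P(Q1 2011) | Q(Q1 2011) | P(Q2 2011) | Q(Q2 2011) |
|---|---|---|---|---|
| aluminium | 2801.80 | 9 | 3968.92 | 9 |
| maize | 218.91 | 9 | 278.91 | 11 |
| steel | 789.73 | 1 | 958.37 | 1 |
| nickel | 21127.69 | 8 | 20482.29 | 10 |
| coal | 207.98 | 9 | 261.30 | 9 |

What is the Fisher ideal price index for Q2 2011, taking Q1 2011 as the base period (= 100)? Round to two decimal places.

102.75

Laspeyres component (base-period weights):
ΣP(Q2 2011)Q(Q1 2011) = 3968.92×9 + 278.91×9 + 958.37×1 + 20482.29×8 + 261.30×9 = 35720.28 + 2510.19 + 958.37 + 163858.32 + 2351.7 = 205398.86
ΣP(Q1 2011)Q(Q1 2011) = 2801.80×9 + 218.91×9 + 789.73×1 + 21127.69×8 + 207.98×9 = 25216.2 + 1970.19 + 789.73 + 169021.52 + 1871.82 = 198869.46
L = 205398.86 / 198869.46 × 100 = 103.2833
Paasche component (current-period weights):
ΣP(Q2 2011)Q(Q2 2011) = 3968.92×9 + 278.91×11 + 958.37×1 + 20482.29×10 + 261.30×9 = 35720.28 + 3068.01 + 958.37 + 204822.9 + 2351.7 = 246921.26
ΣP(Q1 2011)Q(Q2 2011) = 2801.80×9 + 218.91×11 + 789.73×1 + 21127.69×10 + 207.98×9 = 25216.2 + 2408.01 + 789.73 + 211276.9 + 1871.82 = 241562.66
P = 246921.26 / 241562.66 × 100 = 102.2183
Fisher = √(L × P) = √(103.2833 × 102.2183) = 102.7494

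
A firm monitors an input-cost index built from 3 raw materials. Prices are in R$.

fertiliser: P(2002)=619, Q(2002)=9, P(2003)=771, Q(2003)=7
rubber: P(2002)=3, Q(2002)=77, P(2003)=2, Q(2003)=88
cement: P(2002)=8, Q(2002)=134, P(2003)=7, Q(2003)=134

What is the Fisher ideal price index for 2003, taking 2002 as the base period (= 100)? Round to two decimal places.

Laspeyres component (base-period weights):
ΣP(2003)Q(2002) = 771×9 + 2×77 + 7×134 = 6939 + 154 + 938 = 8031
ΣP(2002)Q(2002) = 619×9 + 3×77 + 8×134 = 5571 + 231 + 1072 = 6874
L = 8031 / 6874 × 100 = 116.8315
Paasche component (current-period weights):
ΣP(2003)Q(2003) = 771×7 + 2×88 + 7×134 = 5397 + 176 + 938 = 6511
ΣP(2002)Q(2003) = 619×7 + 3×88 + 8×134 = 4333 + 264 + 1072 = 5669
P = 6511 / 5669 × 100 = 114.8527
Fisher = √(L × P) = √(116.8315 × 114.8527) = 115.8379

115.84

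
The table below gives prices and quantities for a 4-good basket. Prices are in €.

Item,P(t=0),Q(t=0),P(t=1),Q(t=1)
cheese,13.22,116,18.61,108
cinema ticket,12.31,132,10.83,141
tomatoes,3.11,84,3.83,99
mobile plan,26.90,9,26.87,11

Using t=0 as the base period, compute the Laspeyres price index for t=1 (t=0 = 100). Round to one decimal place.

113.4

Laspeyres price index uses base-period quantities as weights.
ΣP(t=1)·Q(t=0) = 18.61×116 + 10.83×132 + 3.83×84 + 26.87×9 = 2158.76 + 1429.56 + 321.72 + 241.83 = 4151.87
ΣP(t=0)·Q(t=0) = 13.22×116 + 12.31×132 + 3.11×84 + 26.90×9 = 1533.52 + 1624.92 + 261.24 + 242.1 = 3661.78
Index = 4151.87 / 3661.78 × 100 = 113.3839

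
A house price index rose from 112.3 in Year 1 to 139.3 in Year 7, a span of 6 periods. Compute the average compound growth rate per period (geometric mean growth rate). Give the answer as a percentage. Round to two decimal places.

Growth factor = (139.3/112.3)^(1/6) = (1.240427)^(1/6) = 1.036562
Growth rate = 1.036562 − 1 = 0.036562 = 3.6562%

3.66%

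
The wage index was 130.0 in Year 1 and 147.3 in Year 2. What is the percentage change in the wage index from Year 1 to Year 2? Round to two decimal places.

13.31%

Change = (147.3 − 130.0) / 130.0 × 100
       = 17.3 / 130.0 × 100 = 13.3077%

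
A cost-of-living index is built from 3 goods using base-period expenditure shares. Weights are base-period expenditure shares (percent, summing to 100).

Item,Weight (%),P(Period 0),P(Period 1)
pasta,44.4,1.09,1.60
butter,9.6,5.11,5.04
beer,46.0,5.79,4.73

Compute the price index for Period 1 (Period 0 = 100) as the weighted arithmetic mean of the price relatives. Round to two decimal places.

pasta: 44.4 × (1.60/1.09) = 44.4 × 1.467890 = 65.1743
butter: 9.6 × (5.04/5.11) = 9.6 × 0.986301 = 9.4685
beer: 46.0 × (4.73/5.79) = 46.0 × 0.816926 = 37.5786
Index = Σ wᵢ·(p₁ᵢ/p₀ᵢ) = 65.1743 + 9.4685 + 37.5786 = 112.2214

112.22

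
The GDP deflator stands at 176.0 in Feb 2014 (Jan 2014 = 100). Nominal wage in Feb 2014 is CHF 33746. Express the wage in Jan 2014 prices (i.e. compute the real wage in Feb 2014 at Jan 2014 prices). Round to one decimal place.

19173.9

Real = Nominal ÷ (Index/100) = 33746 ÷ (176.0/100)
     = 33746 ÷ 1.760 = 19173.8636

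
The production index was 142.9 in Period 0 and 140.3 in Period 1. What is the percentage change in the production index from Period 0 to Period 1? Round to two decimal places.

-1.82%

Change = (140.3 − 142.9) / 142.9 × 100
       = -2.6 / 142.9 × 100 = -1.8195%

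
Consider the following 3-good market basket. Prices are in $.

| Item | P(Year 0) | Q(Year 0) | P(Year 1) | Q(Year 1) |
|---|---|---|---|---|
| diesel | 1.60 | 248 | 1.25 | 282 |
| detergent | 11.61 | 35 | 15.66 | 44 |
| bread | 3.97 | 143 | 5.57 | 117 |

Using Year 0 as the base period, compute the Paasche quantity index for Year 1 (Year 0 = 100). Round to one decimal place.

Paasche quantity index uses current-period prices as weights.
ΣP(Year 1)·Q(Year 1) = 1.25×282 + 15.66×44 + 5.57×117 = 352.5 + 689.04 + 651.69 = 1693.23
ΣP(Year 1)·Q(Year 0) = 1.25×248 + 15.66×35 + 5.57×143 = 310 + 548.1 + 796.51 = 1654.61
Index = 1693.23 / 1654.61 × 100 = 102.3341

102.3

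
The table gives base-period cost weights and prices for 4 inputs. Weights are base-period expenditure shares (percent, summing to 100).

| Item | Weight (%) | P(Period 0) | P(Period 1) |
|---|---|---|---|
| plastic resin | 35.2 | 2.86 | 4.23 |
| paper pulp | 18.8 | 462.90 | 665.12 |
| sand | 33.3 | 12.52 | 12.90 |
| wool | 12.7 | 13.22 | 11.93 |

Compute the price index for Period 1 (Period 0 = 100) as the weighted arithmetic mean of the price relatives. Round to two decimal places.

plastic resin: 35.2 × (4.23/2.86) = 35.2 × 1.479021 = 52.0615
paper pulp: 18.8 × (665.12/462.90) = 18.8 × 1.436855 = 27.0129
sand: 33.3 × (12.90/12.52) = 33.3 × 1.030351 = 34.3107
wool: 12.7 × (11.93/13.22) = 12.7 × 0.902421 = 11.4607
Index = Σ wᵢ·(p₁ᵢ/p₀ᵢ) = 52.0615 + 27.0129 + 34.3107 + 11.4607 = 124.8458

124.85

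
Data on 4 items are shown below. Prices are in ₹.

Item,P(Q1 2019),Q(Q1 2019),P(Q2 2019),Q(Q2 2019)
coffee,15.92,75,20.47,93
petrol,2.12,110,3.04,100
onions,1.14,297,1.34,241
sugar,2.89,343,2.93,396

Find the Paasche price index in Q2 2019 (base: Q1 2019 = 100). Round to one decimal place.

Paasche price index uses current-period quantities as weights.
ΣP(Q2 2019)·Q(Q2 2019) = 20.47×93 + 3.04×100 + 1.34×241 + 2.93×396 = 1903.71 + 304 + 322.94 + 1160.28 = 3690.93
ΣP(Q1 2019)·Q(Q2 2019) = 15.92×93 + 2.12×100 + 1.14×241 + 2.89×396 = 1480.56 + 212 + 274.74 + 1144.44 = 3111.74
Index = 3690.93 / 3111.74 × 100 = 118.6131

118.6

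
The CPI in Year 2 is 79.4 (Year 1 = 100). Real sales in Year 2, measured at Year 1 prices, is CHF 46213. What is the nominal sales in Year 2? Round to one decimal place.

36693.1

Nominal = Real × (Index/100) = 46213 × (79.4/100)
        = 46213 × 0.794 = 36693.1220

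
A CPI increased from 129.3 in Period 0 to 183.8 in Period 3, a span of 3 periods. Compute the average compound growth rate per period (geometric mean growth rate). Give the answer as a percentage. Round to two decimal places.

Growth factor = (183.8/129.3)^(1/3) = (1.421500)^(1/3) = 1.124387
Growth rate = 1.124387 − 1 = 0.124387 = 12.4387%

12.44%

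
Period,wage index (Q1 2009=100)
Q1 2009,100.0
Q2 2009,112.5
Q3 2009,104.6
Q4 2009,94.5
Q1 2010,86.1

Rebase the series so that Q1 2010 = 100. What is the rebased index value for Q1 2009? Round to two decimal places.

Rebased(Q1 2009) = 100.0 / 86.1 × 100 = 116.1440

116.14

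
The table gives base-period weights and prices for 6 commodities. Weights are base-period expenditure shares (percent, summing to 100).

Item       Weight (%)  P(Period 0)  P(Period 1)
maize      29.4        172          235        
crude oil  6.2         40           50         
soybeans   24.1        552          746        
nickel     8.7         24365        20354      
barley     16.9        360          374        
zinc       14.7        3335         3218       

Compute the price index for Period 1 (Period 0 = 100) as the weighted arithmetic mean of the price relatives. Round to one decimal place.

maize: 29.4 × (235/172) = 29.4 × 1.366279 = 40.1686
crude oil: 6.2 × (50/40) = 6.2 × 1.250000 = 7.7500
soybeans: 24.1 × (746/552) = 24.1 × 1.351449 = 32.5699
nickel: 8.7 × (20354/24365) = 8.7 × 0.835379 = 7.2678
barley: 16.9 × (374/360) = 16.9 × 1.038889 = 17.5572
zinc: 14.7 × (3218/3335) = 14.7 × 0.964918 = 14.1843
Index = Σ wᵢ·(p₁ᵢ/p₀ᵢ) = 40.1686 + 7.7500 + 32.5699 + 7.2678 + 17.5572 + 14.1843 = 119.4978

119.5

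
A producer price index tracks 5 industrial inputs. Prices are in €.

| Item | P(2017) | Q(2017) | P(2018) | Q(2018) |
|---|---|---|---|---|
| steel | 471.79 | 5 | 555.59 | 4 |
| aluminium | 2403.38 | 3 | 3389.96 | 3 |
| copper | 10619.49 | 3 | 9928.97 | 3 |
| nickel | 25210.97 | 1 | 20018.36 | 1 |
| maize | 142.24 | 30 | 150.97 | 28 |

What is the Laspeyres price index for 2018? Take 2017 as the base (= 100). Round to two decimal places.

94.89

Laspeyres price index uses base-period quantities as weights.
ΣP(2018)·Q(2017) = 555.59×5 + 3389.96×3 + 9928.97×3 + 20018.36×1 + 150.97×30 = 2777.95 + 10169.88 + 29786.91 + 20018.36 + 4529.1 = 67282.2
ΣP(2017)·Q(2017) = 471.79×5 + 2403.38×3 + 10619.49×3 + 25210.97×1 + 142.24×30 = 2358.95 + 7210.14 + 31858.47 + 25210.97 + 4267.2 = 70905.73
Index = 67282.2 / 70905.73 × 100 = 94.8897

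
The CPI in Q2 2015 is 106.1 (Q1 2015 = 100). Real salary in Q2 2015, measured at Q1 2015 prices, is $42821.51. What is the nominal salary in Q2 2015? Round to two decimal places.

45433.62

Nominal = Real × (Index/100) = 42821.51 × (106.1/100)
        = 42821.51 × 1.061 = 45433.6221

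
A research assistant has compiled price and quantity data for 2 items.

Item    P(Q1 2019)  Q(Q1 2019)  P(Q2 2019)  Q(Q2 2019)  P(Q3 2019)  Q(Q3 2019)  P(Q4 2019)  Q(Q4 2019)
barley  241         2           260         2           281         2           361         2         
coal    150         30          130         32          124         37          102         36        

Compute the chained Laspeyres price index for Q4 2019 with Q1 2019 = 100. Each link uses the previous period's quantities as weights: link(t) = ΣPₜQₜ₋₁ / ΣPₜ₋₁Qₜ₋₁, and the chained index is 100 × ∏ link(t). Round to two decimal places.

74.97

Link Q1 2019→Q2 2019:
ΣP(Q2 2019)Q(Q1 2019) = 260×2 + 130×30 = 520 + 3900 = 4420
ΣP(Q1 2019)Q(Q1 2019) = 241×2 + 150×30 = 482 + 4500 = 4982
link = 4420/4982 = 0.887194
Link Q2 2019→Q3 2019:
ΣP(Q3 2019)Q(Q2 2019) = 281×2 + 124×32 = 562 + 3968 = 4530
ΣP(Q2 2019)Q(Q2 2019) = 260×2 + 130×32 = 520 + 4160 = 4680
link = 4530/4680 = 0.967949
Link Q3 2019→Q4 2019:
ΣP(Q4 2019)Q(Q3 2019) = 361×2 + 102×37 = 722 + 3774 = 4496
ΣP(Q3 2019)Q(Q3 2019) = 281×2 + 124×37 = 562 + 4588 = 5150
link = 4496/5150 = 0.873010
Chained index = 100 × 0.887194 × 0.967949 × 0.873010 = 74.9704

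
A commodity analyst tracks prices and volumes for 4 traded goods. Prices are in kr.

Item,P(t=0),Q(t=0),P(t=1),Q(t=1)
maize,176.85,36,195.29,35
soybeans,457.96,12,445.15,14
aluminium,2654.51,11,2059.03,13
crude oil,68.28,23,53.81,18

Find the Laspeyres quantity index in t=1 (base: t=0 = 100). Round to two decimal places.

113.39

Laspeyres quantity index uses base-period prices as weights.
ΣP(t=0)·Q(t=1) = 176.85×35 + 457.96×14 + 2654.51×13 + 68.28×18 = 6189.75 + 6411.44 + 34508.63 + 1229.04 = 48338.86
ΣP(t=0)·Q(t=0) = 176.85×36 + 457.96×12 + 2654.51×11 + 68.28×23 = 6366.6 + 5495.52 + 29199.61 + 1570.44 = 42632.17
Index = 48338.86 / 42632.17 × 100 = 113.3859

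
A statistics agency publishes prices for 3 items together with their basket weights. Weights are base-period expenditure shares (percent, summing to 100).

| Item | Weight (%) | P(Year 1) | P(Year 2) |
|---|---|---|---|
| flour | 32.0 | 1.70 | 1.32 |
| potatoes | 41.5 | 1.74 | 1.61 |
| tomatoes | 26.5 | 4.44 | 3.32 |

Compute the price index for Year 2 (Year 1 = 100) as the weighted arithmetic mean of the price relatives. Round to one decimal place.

flour: 32.0 × (1.32/1.70) = 32.0 × 0.776471 = 24.8471
potatoes: 41.5 × (1.61/1.74) = 41.5 × 0.925287 = 38.3994
tomatoes: 26.5 × (3.32/4.44) = 26.5 × 0.747748 = 19.8153
Index = Σ wᵢ·(p₁ᵢ/p₀ᵢ) = 24.8471 + 38.3994 + 19.8153 = 83.0618

83.1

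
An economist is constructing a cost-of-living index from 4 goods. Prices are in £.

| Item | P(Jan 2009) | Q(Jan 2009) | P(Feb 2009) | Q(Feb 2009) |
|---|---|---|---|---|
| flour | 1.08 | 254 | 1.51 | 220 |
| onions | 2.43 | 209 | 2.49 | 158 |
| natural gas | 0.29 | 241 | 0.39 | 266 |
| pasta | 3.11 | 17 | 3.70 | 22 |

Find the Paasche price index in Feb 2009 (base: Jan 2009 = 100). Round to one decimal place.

Paasche price index uses current-period quantities as weights.
ΣP(Feb 2009)·Q(Feb 2009) = 1.51×220 + 2.49×158 + 0.39×266 + 3.70×22 = 332.2 + 393.42 + 103.74 + 81.4 = 910.76
ΣP(Jan 2009)·Q(Feb 2009) = 1.08×220 + 2.43×158 + 0.29×266 + 3.11×22 = 237.6 + 383.94 + 77.14 + 68.42 = 767.1
Index = 910.76 / 767.1 × 100 = 118.7277

118.7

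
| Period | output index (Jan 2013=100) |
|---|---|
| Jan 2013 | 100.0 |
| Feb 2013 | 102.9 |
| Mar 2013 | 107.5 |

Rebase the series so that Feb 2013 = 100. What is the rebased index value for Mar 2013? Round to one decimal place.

Rebased(Mar 2013) = 107.5 / 102.9 × 100 = 104.4704

104.5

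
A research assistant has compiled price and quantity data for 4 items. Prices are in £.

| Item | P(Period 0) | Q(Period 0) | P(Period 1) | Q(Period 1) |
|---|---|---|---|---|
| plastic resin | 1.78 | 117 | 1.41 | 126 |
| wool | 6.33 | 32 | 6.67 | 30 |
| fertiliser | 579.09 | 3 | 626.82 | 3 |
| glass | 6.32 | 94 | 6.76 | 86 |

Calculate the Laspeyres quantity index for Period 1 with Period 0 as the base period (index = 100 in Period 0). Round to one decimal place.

Laspeyres quantity index uses base-period prices as weights.
ΣP(Period 0)·Q(Period 1) = 1.78×126 + 6.33×30 + 579.09×3 + 6.32×86 = 224.28 + 189.9 + 1737.27 + 543.52 = 2694.97
ΣP(Period 0)·Q(Period 0) = 1.78×117 + 6.33×32 + 579.09×3 + 6.32×94 = 208.26 + 202.56 + 1737.27 + 594.08 = 2742.17
Index = 2694.97 / 2742.17 × 100 = 98.2787

98.3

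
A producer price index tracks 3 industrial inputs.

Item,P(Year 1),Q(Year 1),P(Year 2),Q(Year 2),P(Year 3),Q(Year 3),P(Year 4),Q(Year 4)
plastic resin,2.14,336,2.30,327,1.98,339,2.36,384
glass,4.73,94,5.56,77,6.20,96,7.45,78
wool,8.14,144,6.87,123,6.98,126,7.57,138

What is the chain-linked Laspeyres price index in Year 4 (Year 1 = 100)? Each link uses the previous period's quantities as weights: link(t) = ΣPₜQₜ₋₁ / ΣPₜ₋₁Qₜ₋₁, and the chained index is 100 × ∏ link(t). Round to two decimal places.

110.22

Link Year 1→Year 2:
ΣP(Year 2)Q(Year 1) = 2.30×336 + 5.56×94 + 6.87×144 = 772.8 + 522.64 + 989.28 = 2284.72
ΣP(Year 1)Q(Year 1) = 2.14×336 + 4.73×94 + 8.14×144 = 719.04 + 444.62 + 1172.16 = 2335.82
link = 2284.72/2335.82 = 0.978123
Link Year 2→Year 3:
ΣP(Year 3)Q(Year 2) = 1.98×327 + 6.20×77 + 6.98×123 = 647.46 + 477.4 + 858.54 = 1983.4
ΣP(Year 2)Q(Year 2) = 2.30×327 + 5.56×77 + 6.87×123 = 752.1 + 428.12 + 845.01 = 2025.23
link = 1983.4/2025.23 = 0.979346
Link Year 3→Year 4:
ΣP(Year 4)Q(Year 3) = 2.36×339 + 7.45×96 + 7.57×126 = 800.04 + 715.2 + 953.82 = 2469.06
ΣP(Year 3)Q(Year 3) = 1.98×339 + 6.20×96 + 6.98×126 = 671.22 + 595.2 + 879.48 = 2145.9
link = 2469.06/2145.9 = 1.150594
Chained index = 100 × 0.978123 × 0.979346 × 1.150594 = 110.2178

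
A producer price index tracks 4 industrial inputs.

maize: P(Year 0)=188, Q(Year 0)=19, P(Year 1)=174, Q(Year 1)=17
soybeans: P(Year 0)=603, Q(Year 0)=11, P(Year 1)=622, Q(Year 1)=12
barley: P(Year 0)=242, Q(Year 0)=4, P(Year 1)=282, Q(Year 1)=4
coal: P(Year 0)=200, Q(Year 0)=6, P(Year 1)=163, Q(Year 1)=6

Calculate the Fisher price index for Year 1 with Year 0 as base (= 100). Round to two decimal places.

Laspeyres component (base-period weights):
ΣP(Year 1)Q(Year 0) = 174×19 + 622×11 + 282×4 + 163×6 = 3306 + 6842 + 1128 + 978 = 12254
ΣP(Year 0)Q(Year 0) = 188×19 + 603×11 + 242×4 + 200×6 = 3572 + 6633 + 968 + 1200 = 12373
L = 12254 / 12373 × 100 = 99.0382
Paasche component (current-period weights):
ΣP(Year 1)Q(Year 1) = 174×17 + 622×12 + 282×4 + 163×6 = 2958 + 7464 + 1128 + 978 = 12528
ΣP(Year 0)Q(Year 1) = 188×17 + 603×12 + 242×4 + 200×6 = 3196 + 7236 + 968 + 1200 = 12600
P = 12528 / 12600 × 100 = 99.4286
Fisher = √(L × P) = √(99.0382 × 99.4286) = 99.2332

99.23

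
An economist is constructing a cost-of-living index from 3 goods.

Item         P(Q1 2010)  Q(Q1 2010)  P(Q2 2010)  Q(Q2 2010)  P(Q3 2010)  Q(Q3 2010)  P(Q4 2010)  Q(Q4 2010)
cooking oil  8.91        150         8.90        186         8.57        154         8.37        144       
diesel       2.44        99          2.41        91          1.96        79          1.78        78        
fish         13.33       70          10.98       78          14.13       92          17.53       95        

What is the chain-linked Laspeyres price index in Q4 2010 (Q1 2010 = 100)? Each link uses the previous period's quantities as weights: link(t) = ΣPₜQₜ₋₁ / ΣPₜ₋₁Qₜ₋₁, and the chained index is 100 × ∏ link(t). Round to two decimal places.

107.64

Link Q1 2010→Q2 2010:
ΣP(Q2 2010)Q(Q1 2010) = 8.90×150 + 2.41×99 + 10.98×70 = 1335 + 238.59 + 768.6 = 2342.19
ΣP(Q1 2010)Q(Q1 2010) = 8.91×150 + 2.44×99 + 13.33×70 = 1336.5 + 241.56 + 933.1 = 2511.16
link = 2342.19/2511.16 = 0.932712
Link Q2 2010→Q3 2010:
ΣP(Q3 2010)Q(Q2 2010) = 8.57×186 + 1.96×91 + 14.13×78 = 1594.02 + 178.36 + 1102.14 = 2874.52
ΣP(Q2 2010)Q(Q2 2010) = 8.90×186 + 2.41×91 + 10.98×78 = 1655.4 + 219.31 + 856.44 = 2731.15
link = 2874.52/2731.15 = 1.052494
Link Q3 2010→Q4 2010:
ΣP(Q4 2010)Q(Q3 2010) = 8.37×154 + 1.78×79 + 17.53×92 = 1288.98 + 140.62 + 1612.76 = 3042.36
ΣP(Q3 2010)Q(Q3 2010) = 8.57×154 + 1.96×79 + 14.13×92 = 1319.78 + 154.84 + 1299.96 = 2774.58
link = 3042.36/2774.58 = 1.096512
Chained index = 100 × 0.932712 × 1.052494 × 1.096512 = 107.6418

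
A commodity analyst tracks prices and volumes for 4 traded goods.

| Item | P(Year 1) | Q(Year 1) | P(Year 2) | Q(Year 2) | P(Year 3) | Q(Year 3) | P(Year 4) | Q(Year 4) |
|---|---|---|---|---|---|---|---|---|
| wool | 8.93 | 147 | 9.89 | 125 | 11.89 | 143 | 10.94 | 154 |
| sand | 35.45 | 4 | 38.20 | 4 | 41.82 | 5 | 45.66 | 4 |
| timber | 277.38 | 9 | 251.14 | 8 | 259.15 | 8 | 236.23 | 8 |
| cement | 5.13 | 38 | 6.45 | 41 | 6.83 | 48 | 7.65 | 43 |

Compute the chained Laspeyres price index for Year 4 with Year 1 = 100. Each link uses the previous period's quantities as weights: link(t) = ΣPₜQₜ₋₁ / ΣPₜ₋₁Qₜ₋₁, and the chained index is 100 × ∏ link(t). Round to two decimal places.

Link Year 1→Year 2:
ΣP(Year 2)Q(Year 1) = 9.89×147 + 38.20×4 + 251.14×9 + 6.45×38 = 1453.83 + 152.8 + 2260.26 + 245.1 = 4111.99
ΣP(Year 1)Q(Year 1) = 8.93×147 + 35.45×4 + 277.38×9 + 5.13×38 = 1312.71 + 141.8 + 2496.42 + 194.94 = 4145.87
link = 4111.99/4145.87 = 0.991828
Link Year 2→Year 3:
ΣP(Year 3)Q(Year 2) = 11.89×125 + 41.82×4 + 259.15×8 + 6.83×41 = 1486.25 + 167.28 + 2073.2 + 280.03 = 4006.76
ΣP(Year 2)Q(Year 2) = 9.89×125 + 38.20×4 + 251.14×8 + 6.45×41 = 1236.25 + 152.8 + 2009.12 + 264.45 = 3662.62
link = 4006.76/3662.62 = 1.093960
Link Year 3→Year 4:
ΣP(Year 4)Q(Year 3) = 10.94×143 + 45.66×5 + 236.23×8 + 7.65×48 = 1564.42 + 228.3 + 1889.84 + 367.2 = 4049.76
ΣP(Year 3)Q(Year 3) = 11.89×143 + 41.82×5 + 259.15×8 + 6.83×48 = 1700.27 + 209.1 + 2073.2 + 327.84 = 4310.41
link = 4049.76/4310.41 = 0.939530
Chained index = 100 × 0.991828 × 1.093960 × 0.939530 = 101.9409

101.94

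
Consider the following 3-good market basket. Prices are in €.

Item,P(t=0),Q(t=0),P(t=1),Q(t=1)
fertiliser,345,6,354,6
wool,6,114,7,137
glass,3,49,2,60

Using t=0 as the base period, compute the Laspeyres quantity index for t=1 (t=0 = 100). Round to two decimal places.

Laspeyres quantity index uses base-period prices as weights.
ΣP(t=0)·Q(t=1) = 345×6 + 6×137 + 3×60 = 2070 + 822 + 180 = 3072
ΣP(t=0)·Q(t=0) = 345×6 + 6×114 + 3×49 = 2070 + 684 + 147 = 2901
Index = 3072 / 2901 × 100 = 105.8945

105.89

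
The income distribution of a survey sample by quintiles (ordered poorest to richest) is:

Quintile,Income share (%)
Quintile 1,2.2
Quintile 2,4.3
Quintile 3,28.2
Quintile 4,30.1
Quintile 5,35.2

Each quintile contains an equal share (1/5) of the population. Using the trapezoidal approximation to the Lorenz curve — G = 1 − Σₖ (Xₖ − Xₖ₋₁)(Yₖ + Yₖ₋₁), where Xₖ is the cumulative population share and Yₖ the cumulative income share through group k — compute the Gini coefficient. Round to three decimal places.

Cumulative income shares Yₖ: 0.0220, 0.0650, 0.3470, 0.6480, 1.0000
Σ (Xₖ−Xₖ₋₁)(Yₖ+Yₖ₋₁) = (1/5)(0.0220+0.0000) + (1/5)(0.0650+0.0220) + (1/5)(0.3470+0.0650) + (1/5)(0.6480+0.3470) + (1/5)(1.0000+0.6480)
  = 0.0044 + 0.0174 + 0.0824 + 0.1990 + 0.3296 = 0.6328
G = 1 − 0.6328 = 0.3672

0.367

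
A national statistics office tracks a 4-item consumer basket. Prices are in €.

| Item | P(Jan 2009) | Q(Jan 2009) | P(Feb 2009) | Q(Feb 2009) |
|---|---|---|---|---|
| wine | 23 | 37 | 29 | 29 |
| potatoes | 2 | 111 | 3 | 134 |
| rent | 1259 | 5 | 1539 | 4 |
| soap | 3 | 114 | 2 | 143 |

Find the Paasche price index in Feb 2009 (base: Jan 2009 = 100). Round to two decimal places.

Paasche price index uses current-period quantities as weights.
ΣP(Feb 2009)·Q(Feb 2009) = 29×29 + 3×134 + 1539×4 + 2×143 = 841 + 402 + 6156 + 286 = 7685
ΣP(Jan 2009)·Q(Feb 2009) = 23×29 + 2×134 + 1259×4 + 3×143 = 667 + 268 + 5036 + 429 = 6400
Index = 7685 / 6400 × 100 = 120.0781

120.08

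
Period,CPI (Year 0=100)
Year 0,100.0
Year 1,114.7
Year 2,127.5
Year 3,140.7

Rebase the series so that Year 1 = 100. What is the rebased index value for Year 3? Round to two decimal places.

122.67

Rebased(Year 3) = 140.7 / 114.7 × 100 = 122.6678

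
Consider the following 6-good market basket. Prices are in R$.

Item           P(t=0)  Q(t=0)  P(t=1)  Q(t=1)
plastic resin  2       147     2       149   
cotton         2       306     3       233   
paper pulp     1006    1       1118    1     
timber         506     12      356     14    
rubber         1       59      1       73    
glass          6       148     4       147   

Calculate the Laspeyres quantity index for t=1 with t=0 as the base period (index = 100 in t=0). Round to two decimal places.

109.83

Laspeyres quantity index uses base-period prices as weights.
ΣP(t=0)·Q(t=1) = 2×149 + 2×233 + 1006×1 + 506×14 + 1×73 + 6×147 = 298 + 466 + 1006 + 7084 + 73 + 882 = 9809
ΣP(t=0)·Q(t=0) = 2×147 + 2×306 + 1006×1 + 506×12 + 1×59 + 6×148 = 294 + 612 + 1006 + 6072 + 59 + 888 = 8931
Index = 9809 / 8931 × 100 = 109.8309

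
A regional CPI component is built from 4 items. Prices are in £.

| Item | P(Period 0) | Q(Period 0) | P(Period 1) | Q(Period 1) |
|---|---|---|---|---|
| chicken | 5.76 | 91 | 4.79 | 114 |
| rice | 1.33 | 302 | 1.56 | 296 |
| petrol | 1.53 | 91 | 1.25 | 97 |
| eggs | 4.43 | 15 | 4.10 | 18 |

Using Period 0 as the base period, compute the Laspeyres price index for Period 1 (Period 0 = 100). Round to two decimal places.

Laspeyres price index uses base-period quantities as weights.
ΣP(Period 1)·Q(Period 0) = 4.79×91 + 1.56×302 + 1.25×91 + 4.10×15 = 435.89 + 471.12 + 113.75 + 61.5 = 1082.26
ΣP(Period 0)·Q(Period 0) = 5.76×91 + 1.33×302 + 1.53×91 + 4.43×15 = 524.16 + 401.66 + 139.23 + 66.45 = 1131.5
Index = 1082.26 / 1131.5 × 100 = 95.6483

95.65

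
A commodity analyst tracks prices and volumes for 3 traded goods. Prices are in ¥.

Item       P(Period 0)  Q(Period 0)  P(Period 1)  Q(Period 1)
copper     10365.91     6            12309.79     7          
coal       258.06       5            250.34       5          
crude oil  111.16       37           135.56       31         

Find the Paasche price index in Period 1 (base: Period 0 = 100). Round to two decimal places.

118.53

Paasche price index uses current-period quantities as weights.
ΣP(Period 1)·Q(Period 1) = 12309.79×7 + 250.34×5 + 135.56×31 = 86168.53 + 1251.7 + 4202.36 = 91622.59
ΣP(Period 0)·Q(Period 1) = 10365.91×7 + 258.06×5 + 111.16×31 = 72561.37 + 1290.3 + 3445.96 = 77297.63
Index = 91622.59 / 77297.63 × 100 = 118.5322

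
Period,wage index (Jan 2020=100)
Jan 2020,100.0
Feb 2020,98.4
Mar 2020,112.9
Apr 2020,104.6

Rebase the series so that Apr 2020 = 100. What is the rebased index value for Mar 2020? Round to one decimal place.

Rebased(Mar 2020) = 112.9 / 104.6 × 100 = 107.9350

107.9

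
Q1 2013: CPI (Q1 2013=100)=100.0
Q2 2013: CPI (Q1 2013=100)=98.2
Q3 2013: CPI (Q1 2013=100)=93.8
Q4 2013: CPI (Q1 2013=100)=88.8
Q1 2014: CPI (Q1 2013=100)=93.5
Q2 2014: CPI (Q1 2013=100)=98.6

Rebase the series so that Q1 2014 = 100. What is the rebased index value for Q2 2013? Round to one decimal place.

105.0

Rebased(Q2 2013) = 98.2 / 93.5 × 100 = 105.0267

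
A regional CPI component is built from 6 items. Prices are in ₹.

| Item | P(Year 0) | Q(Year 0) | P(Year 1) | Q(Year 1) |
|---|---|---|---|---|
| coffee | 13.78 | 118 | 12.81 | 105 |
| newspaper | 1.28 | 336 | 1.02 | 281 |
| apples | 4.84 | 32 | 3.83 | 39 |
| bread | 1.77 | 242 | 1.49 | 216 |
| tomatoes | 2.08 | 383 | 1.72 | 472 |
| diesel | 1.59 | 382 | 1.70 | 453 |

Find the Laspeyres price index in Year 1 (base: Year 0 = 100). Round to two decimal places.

90.16

Laspeyres price index uses base-period quantities as weights.
ΣP(Year 1)·Q(Year 0) = 12.81×118 + 1.02×336 + 3.83×32 + 1.49×242 + 1.72×383 + 1.70×382 = 1511.58 + 342.72 + 122.56 + 360.58 + 658.76 + 649.4 = 3645.6
ΣP(Year 0)·Q(Year 0) = 13.78×118 + 1.28×336 + 4.84×32 + 1.77×242 + 2.08×383 + 1.59×382 = 1626.04 + 430.08 + 154.88 + 428.34 + 796.64 + 607.38 = 4043.36
Index = 3645.6 / 4043.36 × 100 = 90.1626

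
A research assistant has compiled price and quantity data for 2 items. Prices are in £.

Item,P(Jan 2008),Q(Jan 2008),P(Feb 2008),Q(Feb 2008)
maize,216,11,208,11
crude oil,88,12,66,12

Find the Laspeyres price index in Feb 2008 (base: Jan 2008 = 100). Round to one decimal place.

Laspeyres price index uses base-period quantities as weights.
ΣP(Feb 2008)·Q(Jan 2008) = 208×11 + 66×12 = 2288 + 792 = 3080
ΣP(Jan 2008)·Q(Jan 2008) = 216×11 + 88×12 = 2376 + 1056 = 3432
Index = 3080 / 3432 × 100 = 89.7436

89.7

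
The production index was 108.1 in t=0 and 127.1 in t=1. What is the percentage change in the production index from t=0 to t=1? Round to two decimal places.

17.58%

Change = (127.1 − 108.1) / 108.1 × 100
       = 19.0 / 108.1 × 100 = 17.5763%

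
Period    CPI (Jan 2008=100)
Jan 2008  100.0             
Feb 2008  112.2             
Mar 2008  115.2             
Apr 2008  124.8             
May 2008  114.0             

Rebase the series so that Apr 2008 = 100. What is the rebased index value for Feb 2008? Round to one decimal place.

Rebased(Feb 2008) = 112.2 / 124.8 × 100 = 89.9038

89.9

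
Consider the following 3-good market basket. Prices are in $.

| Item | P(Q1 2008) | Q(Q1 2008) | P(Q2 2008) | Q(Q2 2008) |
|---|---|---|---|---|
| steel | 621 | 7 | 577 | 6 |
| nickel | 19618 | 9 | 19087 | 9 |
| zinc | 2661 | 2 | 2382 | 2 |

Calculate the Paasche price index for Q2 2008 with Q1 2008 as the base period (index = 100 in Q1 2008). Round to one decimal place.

Paasche price index uses current-period quantities as weights.
ΣP(Q2 2008)·Q(Q2 2008) = 577×6 + 19087×9 + 2382×2 = 3462 + 171783 + 4764 = 180009
ΣP(Q1 2008)·Q(Q2 2008) = 621×6 + 19618×9 + 2661×2 = 3726 + 176562 + 5322 = 185610
Index = 180009 / 185610 × 100 = 96.9824

97.0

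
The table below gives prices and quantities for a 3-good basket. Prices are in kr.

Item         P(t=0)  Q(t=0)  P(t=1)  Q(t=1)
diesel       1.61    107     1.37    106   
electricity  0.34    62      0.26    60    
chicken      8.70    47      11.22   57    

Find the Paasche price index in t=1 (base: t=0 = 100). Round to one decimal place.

Paasche price index uses current-period quantities as weights.
ΣP(t=1)·Q(t=1) = 1.37×106 + 0.26×60 + 11.22×57 = 145.22 + 15.6 + 639.54 = 800.36
ΣP(t=0)·Q(t=1) = 1.61×106 + 0.34×60 + 8.70×57 = 170.66 + 20.4 + 495.9 = 686.96
Index = 800.36 / 686.96 × 100 = 116.5075

116.5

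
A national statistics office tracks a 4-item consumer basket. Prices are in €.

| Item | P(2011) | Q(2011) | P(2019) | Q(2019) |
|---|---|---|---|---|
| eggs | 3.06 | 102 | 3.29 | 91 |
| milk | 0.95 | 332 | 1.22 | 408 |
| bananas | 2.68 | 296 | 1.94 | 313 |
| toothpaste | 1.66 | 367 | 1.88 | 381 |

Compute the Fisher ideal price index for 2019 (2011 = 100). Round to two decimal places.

98.99

Laspeyres component (base-period weights):
ΣP(2019)Q(2011) = 3.29×102 + 1.22×332 + 1.94×296 + 1.88×367 = 335.58 + 405.04 + 574.24 + 689.96 = 2004.82
ΣP(2011)Q(2011) = 3.06×102 + 0.95×332 + 2.68×296 + 1.66×367 = 312.12 + 315.4 + 793.28 + 609.22 = 2030.02
L = 2004.82 / 2030.02 × 100 = 98.7586
Paasche component (current-period weights):
ΣP(2019)Q(2019) = 3.29×91 + 1.22×408 + 1.94×313 + 1.88×381 = 299.39 + 497.76 + 607.22 + 716.28 = 2120.65
ΣP(2011)Q(2019) = 3.06×91 + 0.95×408 + 2.68×313 + 1.66×381 = 278.46 + 387.6 + 838.84 + 632.46 = 2137.36
P = 2120.65 / 2137.36 × 100 = 99.2182
Fisher = √(L × P) = √(98.7586 × 99.2182) = 98.9881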